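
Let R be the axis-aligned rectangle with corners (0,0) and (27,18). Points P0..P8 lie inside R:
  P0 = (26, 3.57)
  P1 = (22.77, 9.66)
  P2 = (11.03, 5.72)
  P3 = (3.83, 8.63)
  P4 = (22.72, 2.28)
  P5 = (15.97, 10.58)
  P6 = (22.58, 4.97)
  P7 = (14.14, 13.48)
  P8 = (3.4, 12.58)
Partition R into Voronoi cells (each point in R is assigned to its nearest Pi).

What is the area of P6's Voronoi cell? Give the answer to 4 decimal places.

Area of P6's cell: 27.9667

1. box [0,27]×[0,18]: [(0, 0) (27, 0) (27, 18) (0, 18)]
2. ⊥bis P6·P0 via (24.29,4.27): [(0, 0) (22.542, 0) (27, 10.8901) (27, 18) (0, 18)]  |A|=461.7261
3. ⊥bis P6·P1 via (22.675,7.315): [(0, 8.2336) (0, 0) (22.542, 0) (25.4898, 7.201)]  |A|=186.0988
4. ⊥bis P6·P2 via (16.805,5.345): [(16.948, 7.547) (16.4579, 0) (22.542, 0) (25.4898, 7.201)]  |A|=54.2232
5. ⊥bis P6·P3 via (13.205,6.8): [(16.948, 7.547) (16.4579, 0) (22.542, 0) (25.4898, 7.201)]  |A|=54.2232
6. ⊥bis P6·P4 via (22.65,3.625): [(16.948, 7.547) (16.6731, 3.3139) (24.0559, 3.6982) (25.4898, 7.201)]  |A|=30.7814
7. ⊥bis P6·P5 via (19.275,7.775): [(19.0106, 7.4635) (16.7712, 4.8249) (16.6731, 3.3139) (24.0559, 3.6982) (25.4898, 7.201)]  |A|=27.9667
8. ⊥bis P6·P7 via (18.36,9.225): [(19.0106, 7.4635) (16.7712, 4.8249) (16.6731, 3.3139) (24.0559, 3.6982) (25.4898, 7.201)]  |A|=27.9667
9. ⊥bis P6·P8 via (12.99,8.775): [(19.0106, 7.4635) (16.7712, 4.8249) (16.6731, 3.3139) (24.0559, 3.6982) (25.4898, 7.201)]  |A|=27.9667
10. canonical 5-gon: [(19.0106, 7.4635) (16.7712, 4.8249) (16.6731, 3.3139) (24.0559, 3.6982) (25.4898, 7.201)]
11. shoelace: 27.9667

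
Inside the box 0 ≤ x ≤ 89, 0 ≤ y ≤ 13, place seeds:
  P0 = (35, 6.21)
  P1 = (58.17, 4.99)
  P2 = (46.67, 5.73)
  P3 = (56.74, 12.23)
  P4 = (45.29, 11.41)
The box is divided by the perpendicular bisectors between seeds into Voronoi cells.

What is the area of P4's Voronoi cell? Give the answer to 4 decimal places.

Area of P4's cell: 53.1228

1. box [0,89]×[0,13]: [(0, 0) (89, 0) (89, 13) (0, 13)]
2. ⊥bis P4·P0 via (40.145,8.81): [(44.5971, 0) (89, 0) (89, 13) (38.0276, 13)]  |A|=619.9395
3. ⊥bis P4·P1 via (51.73,8.2): [(44.5971, 0) (47.6427, 0) (54.1225, 13) (38.0276, 13)]  |A|=124.4138
4. ⊥bis P4·P2 via (45.98,8.57): [(40.8911, 7.3336) (52.7321, 10.2105) (54.1225, 13) (38.0276, 13)]  |A|=60.1155
5. ⊥bis P4·P3 via (51.015,11.82): [(40.8911, 7.3336) (51.1577, 9.828) (50.9305, 13) (38.0276, 13)]  |A|=53.1228
6. canonical 4-gon: [(40.8911, 7.3336) (51.1577, 9.828) (50.9305, 13) (38.0276, 13)]
7. shoelace: 53.1228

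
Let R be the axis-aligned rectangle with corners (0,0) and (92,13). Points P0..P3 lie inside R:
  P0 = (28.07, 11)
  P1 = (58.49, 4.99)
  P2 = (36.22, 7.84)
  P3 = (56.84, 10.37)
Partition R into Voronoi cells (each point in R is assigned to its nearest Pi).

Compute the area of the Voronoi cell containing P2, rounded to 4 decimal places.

1. box [0,92]×[0,13]: [(0, 0) (92, 0) (92, 13) (0, 13)]
2. ⊥bis P2·P0 via (32.145,9.42): [(28.4926, 0) (92, 0) (92, 13) (33.5331, 13)]  |A|=792.8332
3. ⊥bis P2·P1 via (47.355,6.415): [(28.4926, 0) (46.534, 0) (48.1977, 13) (33.5331, 13)]  |A|=212.5896
4. ⊥bis P2·P3 via (46.53,9.105): [(28.4926, 0) (46.534, 0) (47.1023, 4.4405) (46.0521, 13) (33.5331, 13)]  |A|=203.407
5. canonical 5-gon: [(28.4926, 0) (46.534, 0) (47.1023, 4.4405) (46.0521, 13) (33.5331, 13)]
6. shoelace: 203.407

Area of P2's cell: 203.4070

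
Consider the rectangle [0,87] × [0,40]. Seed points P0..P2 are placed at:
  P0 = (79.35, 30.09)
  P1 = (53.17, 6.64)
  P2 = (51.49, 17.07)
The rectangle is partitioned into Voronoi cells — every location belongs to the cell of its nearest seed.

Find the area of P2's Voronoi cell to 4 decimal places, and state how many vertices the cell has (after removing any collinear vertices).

1. box [0,87]×[0,40]: [(0, 0) (87, 0) (87, 40) (0, 40)]
2. ⊥bis P2·P0 via (65.42,23.58): [(0, 0) (76.4398, 0) (57.7463, 40) (0, 40)]  |A|=2683.7226
3. ⊥bis P2·P1 via (52.33,11.855): [(0, 3.426) (69.5995, 14.6367) (57.7463, 40) (0, 40)]  |A|=2005.0862
4. canonical 4-gon: [(0, 3.426) (69.5995, 14.6367) (57.7463, 40) (0, 40)]
5. shoelace: 2005.0862

Area of P2's cell: 2005.0862 (4 vertices)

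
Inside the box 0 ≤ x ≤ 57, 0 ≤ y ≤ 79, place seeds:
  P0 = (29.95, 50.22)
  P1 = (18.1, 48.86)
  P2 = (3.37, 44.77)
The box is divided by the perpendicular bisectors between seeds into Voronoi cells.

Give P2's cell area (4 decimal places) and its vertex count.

1. box [0,57]×[0,79]: [(0, 0) (57, 0) (57, 79) (0, 79)]
2. ⊥bis P2·P0 via (16.66,47.495): [(0, 0) (26.3984, 0) (10.2002, 79) (0, 79)]  |A|=1445.6452
3. ⊥bis P2·P1 via (10.735,46.815): [(0, 0) (23.7339, 0) (1.7984, 79) (0, 79)]  |A|=1008.5232
4. canonical 4-gon: [(0, 0) (23.7339, 0) (1.7984, 79) (0, 79)]
5. shoelace: 1008.5232

Area of P2's cell: 1008.5232 (4 vertices)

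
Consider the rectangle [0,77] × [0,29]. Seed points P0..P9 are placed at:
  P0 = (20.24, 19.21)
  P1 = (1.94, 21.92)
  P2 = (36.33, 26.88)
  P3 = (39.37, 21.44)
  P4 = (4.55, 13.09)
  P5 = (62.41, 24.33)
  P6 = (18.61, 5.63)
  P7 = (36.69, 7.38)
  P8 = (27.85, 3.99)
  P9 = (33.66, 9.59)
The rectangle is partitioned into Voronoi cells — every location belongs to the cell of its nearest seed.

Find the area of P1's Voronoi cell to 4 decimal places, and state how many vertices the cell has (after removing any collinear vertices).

1. box [0,77]×[0,29]: [(0, 0) (77, 0) (77, 29) (0, 29)]
2. ⊥bis P1·P0 via (11.09,20.565): [(0, 0) (8.0446, 0) (12.3391, 29) (0, 29)]  |A|=295.5636
3. ⊥bis P1·P2 via (19.135,24.4): [(0, 0) (8.0446, 0) (12.3391, 29) (0, 29)]  |A|=295.5636
4. ⊥bis P1·P3 via (20.655,21.68): [(0, 0) (8.0446, 0) (12.3391, 29) (0, 29)]  |A|=295.5636
5. ⊥bis P1·P4 via (3.245,17.505): [(0, 16.5458) (10.9752, 19.7899) (12.3391, 29) (0, 29)]  |A|=125.1657
6. ⊥bis P1·P5 via (32.175,23.125): [(0, 16.5458) (10.9752, 19.7899) (12.3391, 29) (0, 29)]  |A|=125.1657
7. ⊥bis P1·P6 via (10.275,13.775): [(0, 16.5458) (10.9752, 19.7899) (12.3391, 29) (0, 29)]  |A|=125.1657
8. ⊥bis P1·P7 via (19.315,14.65): [(0, 16.5458) (10.9752, 19.7899) (12.3391, 29) (0, 29)]  |A|=125.1657
9. ⊥bis P1·P8 via (14.895,12.955): [(0, 16.5458) (10.9752, 19.7899) (12.3391, 29) (0, 29)]  |A|=125.1657
10. ⊥bis P1·P9 via (17.8,15.755): [(0, 16.5458) (10.9752, 19.7899) (12.3391, 29) (0, 29)]  |A|=125.1657
11. canonical 4-gon: [(0, 16.5458) (10.9752, 19.7899) (12.3391, 29) (0, 29)]
12. shoelace: 125.1657

Area of P1's cell: 125.1657 (4 vertices)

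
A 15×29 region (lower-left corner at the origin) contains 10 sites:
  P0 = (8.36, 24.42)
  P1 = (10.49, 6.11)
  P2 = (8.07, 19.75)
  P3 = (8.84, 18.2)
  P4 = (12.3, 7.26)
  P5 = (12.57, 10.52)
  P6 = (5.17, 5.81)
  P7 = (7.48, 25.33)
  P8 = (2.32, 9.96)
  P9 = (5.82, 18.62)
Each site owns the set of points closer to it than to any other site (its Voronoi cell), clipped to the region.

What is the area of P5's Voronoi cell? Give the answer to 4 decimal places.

1. box [0,15]×[0,29]: [(0, 0) (15, 0) (15, 29) (0, 29)]
2. ⊥bis P5·P0 via (10.465,17.47): [(0, 14.3004) (0, 0) (15, 0) (15, 18.8436)]  |A|=248.5795
3. ⊥bis P5·P1 via (11.53,8.315): [(0, 14.3004) (0, 13.7532) (15, 6.6784) (15, 18.8436)]  |A|=95.3429
4. ⊥bis P5·P2 via (10.32,15.135): [(3.8049, 11.9586) (15, 6.6784) (15, 17.4167)]  |A|=60.1086
5. ⊥bis P5·P3 via (10.705,14.36): [(4.797, 11.4906) (15, 6.6784) (15, 16.446)]  |A|=49.8294
6. ⊥bis P5·P4 via (12.435,8.89): [(4.797, 11.4906) (9.8585, 9.1034) (15, 8.6776) (15, 16.446)]  |A|=44.6899
7. ⊥bis P5·P6 via (8.87,8.165): [(6.2913, 12.2164) (7.5925, 10.1722) (9.8585, 9.1034) (15, 8.6776) (15, 16.446)]  |A|=42.6904
8. ⊥bis P5·P7 via (10.025,17.925): [(6.2913, 12.2164) (7.5925, 10.1722) (9.8585, 9.1034) (15, 8.6776) (15, 16.446)]  |A|=42.6904
9. ⊥bis P5·P8 via (7.445,10.24): [(7.31, 12.7111) (7.4352, 10.4192) (7.5925, 10.1722) (9.8585, 9.1034) (15, 8.6776) (15, 16.446)]  |A|=41.4921
10. ⊥bis P5·P9 via (9.195,14.57): [(7.31, 12.7111) (7.4352, 10.4192) (7.5925, 10.1722) (9.8585, 9.1034) (15, 8.6776) (15, 16.446)]  |A|=41.4921
11. canonical 6-gon: [(7.31, 12.7111) (7.4352, 10.4192) (7.5925, 10.1722) (9.8585, 9.1034) (15, 8.6776) (15, 16.446)]
12. shoelace: 41.4921

Area of P5's cell: 41.4921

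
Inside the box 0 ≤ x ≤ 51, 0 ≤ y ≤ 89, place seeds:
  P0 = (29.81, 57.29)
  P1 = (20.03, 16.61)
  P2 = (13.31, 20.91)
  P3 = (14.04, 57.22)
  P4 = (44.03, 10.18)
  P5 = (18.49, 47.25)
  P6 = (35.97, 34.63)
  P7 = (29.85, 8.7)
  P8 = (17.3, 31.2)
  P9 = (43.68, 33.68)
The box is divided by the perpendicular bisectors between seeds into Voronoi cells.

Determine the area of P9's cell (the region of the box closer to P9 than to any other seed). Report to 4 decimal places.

1. box [0,51]×[0,89]: [(0, 0) (51, 0) (51, 89) (0, 89)]
2. ⊥bis P9·P0 via (36.745,45.485): [(0, 23.8987) (0, 0) (51, 0) (51, 53.8593)]  |A|=1982.8279
3. ⊥bis P9·P1 via (31.855,25.145): [(23.0015, 37.4112) (50.0041, 0) (51, 0) (51, 53.8593)]  |A|=772.6184
4. ⊥bis P9·P2 via (28.495,27.295): [(23.9957, 37.9953) (25.9715, 33.2964) (50.0041, 0) (51, 0) (51, 53.8593)]  |A|=769.7056
5. ⊥bis P9·P3 via (28.86,45.45): [(23.9957, 37.9953) (25.9715, 33.2964) (50.0041, 0) (51, 0) (51, 53.8593)]  |A|=769.7056
6. ⊥bis P9·P4 via (43.855,21.93): [(23.9957, 37.9953) (25.9715, 33.2964) (34.2785, 21.7874) (51, 22.0364) (51, 53.8593)]  |A|=574.6146
7. ⊥bis P9·P5 via (31.085,40.465): [(32.4208, 42.9447) (26.6883, 32.3034) (34.2785, 21.7874) (51, 22.0364) (51, 53.8593)]  |A|=543.2709
8. ⊥bis P9·P6 via (39.825,34.155): [(41.5703, 48.3197) (38.3085, 21.8474) (51, 22.0364) (51, 53.8593)]  |A|=317.718
9. ⊥bis P9·P7 via (36.765,21.19): [(41.5703, 48.3197) (38.3085, 21.8474) (51, 22.0364) (51, 53.8593)]  |A|=317.718
10. ⊥bis P9·P8 via (30.49,32.44): [(41.5703, 48.3197) (38.3085, 21.8474) (51, 22.0364) (51, 53.8593)]  |A|=317.718
11. canonical 4-gon: [(41.5703, 48.3197) (38.3085, 21.8474) (51, 22.0364) (51, 53.8593)]
12. shoelace: 317.718

Area of P9's cell: 317.7180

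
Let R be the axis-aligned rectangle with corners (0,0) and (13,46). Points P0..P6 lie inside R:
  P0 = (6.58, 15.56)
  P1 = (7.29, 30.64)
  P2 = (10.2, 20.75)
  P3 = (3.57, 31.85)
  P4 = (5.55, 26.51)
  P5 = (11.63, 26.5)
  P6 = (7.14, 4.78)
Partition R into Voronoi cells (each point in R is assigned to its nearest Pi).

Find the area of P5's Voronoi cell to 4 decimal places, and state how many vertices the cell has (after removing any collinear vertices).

Area of P5's cell: 27.8509 (4 vertices)

1. box [0,13]×[0,46]: [(0, 0) (13, 0) (13, 46) (0, 46)]
2. ⊥bis P5·P0 via (9.105,21.03): [(0, 25.2329) (13, 19.232) (13, 46) (0, 46)]  |A|=308.9776
3. ⊥bis P5·P1 via (9.46,28.57): [(4.3578, 23.2213) (13, 19.232) (13, 32.281)]  |A|=56.3858
4. ⊥bis P5·P2 via (10.915,23.625): [(5.9264, 24.8657) (13, 23.1065) (13, 32.281)]  |A|=32.4487
5. ⊥bis P5·P3 via (7.6,29.175): [(5.9264, 24.8657) (13, 23.1065) (13, 32.281)]  |A|=32.4487
6. ⊥bis P5·P4 via (8.59,26.505): [(8.5919, 27.66) (8.5862, 24.2042) (13, 23.1065) (13, 32.281)]  |A|=27.8509
7. ⊥bis P5·P6 via (9.385,15.64): [(8.5919, 27.66) (8.5862, 24.2042) (13, 23.1065) (13, 32.281)]  |A|=27.8509
8. canonical 4-gon: [(8.5919, 27.66) (8.5862, 24.2042) (13, 23.1065) (13, 32.281)]
9. shoelace: 27.8509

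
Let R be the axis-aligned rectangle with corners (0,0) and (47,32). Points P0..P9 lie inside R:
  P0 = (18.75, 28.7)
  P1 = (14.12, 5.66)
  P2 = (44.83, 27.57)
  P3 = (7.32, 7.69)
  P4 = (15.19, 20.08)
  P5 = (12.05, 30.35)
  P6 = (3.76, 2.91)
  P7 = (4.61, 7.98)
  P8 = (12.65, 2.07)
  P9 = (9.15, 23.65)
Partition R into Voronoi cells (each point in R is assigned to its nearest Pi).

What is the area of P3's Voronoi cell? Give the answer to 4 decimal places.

1. box [0,47]×[0,32]: [(0, 0) (47, 0) (47, 32) (0, 32)]
2. ⊥bis P3·P0 via (13.035,18.195): [(0, 25.2864) (0, 0) (46.4801, 0)]  |A|=587.6563
3. ⊥bis P3·P1 via (10.72,6.675): [(14.002, 17.6689) (0, 25.2864) (0, 0) (8.7273, 0)]  |A|=254.1312
4. ⊥bis P3·P2 via (26.075,17.63): [(14.002, 17.6689) (0, 25.2864) (0, 0) (8.7273, 0)]  |A|=254.1312
5. ⊥bis P3·P4 via (11.255,13.885): [(12.6146, 13.0214) (0, 21.0341) (0, 0) (8.7273, 0)]  |A|=189.489
6. ⊥bis P3·P5 via (9.685,19.02): [(12.6146, 13.0214) (0, 21.0341) (0, 0) (8.7273, 0)]  |A|=189.489
7. ⊥bis P3·P6 via (5.54,5.3): [(9.442, 2.3939) (12.6146, 13.0214) (0, 21.0341) (0, 9.426)]  |A|=134.5425
8. ⊥bis P3·P7 via (5.965,7.835): [(5.6824, 5.194) (9.442, 2.3939) (12.6146, 13.0214) (6.9079, 16.6462)]  |A|=59.3176
9. ⊥bis P3·P8 via (9.985,4.88): [(5.6824, 5.194) (8.2778, 3.2609) (10.2628, 5.1435) (12.6146, 13.0214) (6.9079, 16.6462)]  |A|=57.3614
10. ⊥bis P3·P9 via (8.235,15.67): [(6.8208, 15.8322) (5.6824, 5.194) (8.2778, 3.2609) (10.2628, 5.1435) (12.6146, 13.0214) (8.491, 15.6406)]  |A|=56.6732
11. canonical 6-gon: [(6.8208, 15.8322) (5.6824, 5.194) (8.2778, 3.2609) (10.2628, 5.1435) (12.6146, 13.0214) (8.491, 15.6406)]
12. shoelace: 56.6732

Area of P3's cell: 56.6732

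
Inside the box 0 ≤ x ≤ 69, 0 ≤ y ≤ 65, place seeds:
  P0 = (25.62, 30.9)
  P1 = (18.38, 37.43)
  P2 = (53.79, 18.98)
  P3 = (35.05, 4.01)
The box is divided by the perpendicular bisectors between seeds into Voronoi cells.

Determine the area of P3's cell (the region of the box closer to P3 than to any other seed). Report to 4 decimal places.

1. box [0,69]×[0,65]: [(0, 0) (69, 0) (69, 65) (0, 65)]
2. ⊥bis P3·P0 via (30.335,17.455): [(0, 6.8169) (0, 0) (69, 0) (69, 31.0144)]  |A|=1305.1775
3. ⊥bis P3·P1 via (26.715,20.72): [(0, 6.8169) (0, 0) (69, 0) (69, 31.0144)]  |A|=1305.1775
4. ⊥bis P3·P2 via (44.42,11.495): [(37.6186, 20.0093) (0, 6.8169) (0, 0) (53.6025, 0)]  |A|=664.4941
5. canonical 4-gon: [(37.6186, 20.0093) (0, 6.8169) (0, 0) (53.6025, 0)]
6. shoelace: 664.4941

Area of P3's cell: 664.4941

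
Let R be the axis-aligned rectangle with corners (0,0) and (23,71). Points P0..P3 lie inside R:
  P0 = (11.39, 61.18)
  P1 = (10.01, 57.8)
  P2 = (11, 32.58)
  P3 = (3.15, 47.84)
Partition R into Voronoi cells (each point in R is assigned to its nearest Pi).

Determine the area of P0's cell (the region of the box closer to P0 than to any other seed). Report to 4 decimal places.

Area of P0's cell: 272.2424

1. box [0,23]×[0,71]: [(0, 0) (23, 0) (23, 71) (0, 71)]
2. ⊥bis P0·P1 via (10.7,59.49): [(0, 63.8586) (23, 54.4681) (23, 71) (0, 71)]  |A|=272.2424
3. ⊥bis P0·P2 via (11.195,46.88): [(0, 63.8586) (23, 54.4681) (23, 71) (0, 71)]  |A|=272.2424
4. ⊥bis P0·P3 via (7.27,54.51): [(0, 63.8586) (23, 54.4681) (23, 71) (0, 71)]  |A|=272.2424
5. canonical 4-gon: [(0, 63.8586) (23, 54.4681) (23, 71) (0, 71)]
6. shoelace: 272.2424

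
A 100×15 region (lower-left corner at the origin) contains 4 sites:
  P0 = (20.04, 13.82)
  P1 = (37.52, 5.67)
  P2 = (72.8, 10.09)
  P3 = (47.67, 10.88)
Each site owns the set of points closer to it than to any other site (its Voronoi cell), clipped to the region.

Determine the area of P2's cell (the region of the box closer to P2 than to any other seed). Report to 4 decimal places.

1. box [0,100]×[0,15]: [(0, 0) (100, 0) (100, 15) (0, 15)]
2. ⊥bis P2·P0 via (46.42,11.955): [(45.5748, 0) (100, 0) (100, 15) (46.6353, 15)]  |A|=808.4244
3. ⊥bis P2·P1 via (55.16,7.88): [(56.1472, 0) (100, 0) (100, 15) (54.268, 15)]  |A|=671.8859
4. ⊥bis P2·P3 via (60.235,10.485): [(59.9054, 0) (100, 0) (100, 15) (60.3769, 15)]  |A|=597.8826
5. canonical 4-gon: [(59.9054, 0) (100, 0) (100, 15) (60.3769, 15)]
6. shoelace: 597.8826

Area of P2's cell: 597.8826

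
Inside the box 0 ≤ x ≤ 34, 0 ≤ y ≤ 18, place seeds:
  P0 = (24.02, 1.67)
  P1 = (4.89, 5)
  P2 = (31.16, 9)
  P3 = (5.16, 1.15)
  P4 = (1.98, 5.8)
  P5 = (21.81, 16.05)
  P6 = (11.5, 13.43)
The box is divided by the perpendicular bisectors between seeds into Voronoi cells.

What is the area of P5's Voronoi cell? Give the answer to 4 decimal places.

Area of P5's cell: 94.6636

1. box [0,34]×[0,18]: [(0, 0) (34, 0) (34, 18) (0, 18)]
2. ⊥bis P5·P0 via (22.915,8.86): [(0, 5.3383) (34, 10.5636) (34, 18) (0, 18)]  |A|=341.6677
3. ⊥bis P5·P1 via (13.35,10.525): [(15.2106, 7.6759) (34, 10.5636) (34, 18) (8.4683, 18)]  |A|=201.6579
4. ⊥bis P5·P2 via (26.485,12.525): [(15.2106, 7.6759) (23.8273, 9.0002) (30.6132, 18) (8.4683, 18)]  |A|=148.5935
5. ⊥bis P5·P3 via (13.485,8.6): [(15.2106, 7.6759) (23.8273, 9.0002) (30.6132, 18) (8.4683, 18)]  |A|=148.5935
6. ⊥bis P5·P4 via (11.895,10.925): [(15.2106, 7.6759) (23.8273, 9.0002) (30.6132, 18) (8.4683, 18)]  |A|=148.5935
7. ⊥bis P5·P6 via (16.655,14.74): [(18.3284, 8.1551) (23.8273, 9.0002) (30.6132, 18) (15.8266, 18)]  |A|=94.6636
8. canonical 4-gon: [(18.3284, 8.1551) (23.8273, 9.0002) (30.6132, 18) (15.8266, 18)]
9. shoelace: 94.6636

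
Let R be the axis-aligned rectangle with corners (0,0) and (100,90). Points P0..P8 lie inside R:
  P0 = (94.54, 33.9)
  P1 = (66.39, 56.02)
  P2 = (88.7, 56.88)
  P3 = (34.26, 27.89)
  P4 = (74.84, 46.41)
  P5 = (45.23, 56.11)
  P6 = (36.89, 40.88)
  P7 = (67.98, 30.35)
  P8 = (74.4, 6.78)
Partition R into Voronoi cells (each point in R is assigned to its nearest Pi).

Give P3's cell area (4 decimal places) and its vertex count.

1. box [0,100]×[0,90]: [(0, 0) (100, 0) (100, 90) (0, 90)]
2. ⊥bis P3·P0 via (64.4,30.895): [(0, 0) (67.4803, 0) (58.5071, 90) (0, 90)]  |A|=5669.4341
3. ⊥bis P3·P1 via (50.325,41.955): [(0, 0) (67.4803, 0) (64.9644, 25.2339) (8.2613, 90) (0, 90)]  |A|=4042.3211
4. ⊥bis P3·P2 via (61.48,42.385): [(0, 0) (67.4803, 0) (64.9644, 25.2339) (8.2613, 90) (0, 90)]  |A|=4042.3211
5. ⊥bis P3·P4 via (54.55,37.15): [(0, 0) (67.4803, 0) (66.3554, 11.2827) (54.5698, 37.1066) (8.2613, 90) (0, 90)]  |A|=3978.0697
6. ⊥bis P3·P5 via (39.745,42): [(0, 57.4501) (0, 0) (67.4803, 0) (66.3554, 11.2827) (55.0522, 36.0496)]  |A|=2847.5319
7. ⊥bis P3·P6 via (35.575,34.385): [(0, 41.5876) (0, 0) (67.4803, 0) (66.3554, 11.2827) (57.8722, 29.8706)]  |A|=2248.6249
8. ⊥bis P3·P7 via (51.12,29.12): [(50.9632, 31.2695) (0, 41.5876) (0, 0) (53.2444, 0)]  |A|=1892.1812
9. ⊥bis P3·P8 via (54.33,17.335): [(52.2661, 13.4105) (50.9632, 31.2695) (0, 41.5876) (0, 0) (45.2134, 0)]  |A|=1838.331
10. canonical 5-gon: [(52.2661, 13.4105) (50.9632, 31.2695) (0, 41.5876) (0, 0) (45.2134, 0)]
11. shoelace: 1838.331

Area of P3's cell: 1838.3310 (5 vertices)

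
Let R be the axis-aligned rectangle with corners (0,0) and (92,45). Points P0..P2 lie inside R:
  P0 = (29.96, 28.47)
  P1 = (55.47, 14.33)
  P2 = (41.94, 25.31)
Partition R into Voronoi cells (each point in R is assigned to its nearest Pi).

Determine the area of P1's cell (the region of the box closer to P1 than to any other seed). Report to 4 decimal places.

Area of P1's cell: 1850.4045

1. box [0,92]×[0,45]: [(0, 0) (92, 0) (92, 45) (0, 45)]
2. ⊥bis P1·P0 via (42.715,21.4): [(30.8531, 0) (92, 0) (92, 45) (55.7963, 45)]  |A|=2190.3875
3. ⊥bis P1·P2 via (48.705,19.82): [(32.6205, 0) (92, 0) (92, 45) (69.1393, 45)]  |A|=1850.4045
4. canonical 4-gon: [(32.6205, 0) (92, 0) (92, 45) (69.1393, 45)]
5. shoelace: 1850.4045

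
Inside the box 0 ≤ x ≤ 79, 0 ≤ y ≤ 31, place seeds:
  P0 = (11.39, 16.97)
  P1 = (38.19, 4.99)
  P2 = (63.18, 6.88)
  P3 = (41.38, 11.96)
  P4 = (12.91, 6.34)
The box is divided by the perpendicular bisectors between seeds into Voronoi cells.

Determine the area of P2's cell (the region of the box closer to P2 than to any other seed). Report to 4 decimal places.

Area of P2's cell: 782.6165

1. box [0,79]×[0,31]: [(0, 0) (79, 0) (79, 31) (0, 31)]
2. ⊥bis P2·P0 via (37.285,11.925): [(34.9617, 0) (79, 0) (79, 31) (41.0013, 31)]  |A|=1271.5735
3. ⊥bis P2·P1 via (50.685,5.935): [(51.1339, 0) (79, 0) (79, 31) (48.7893, 31)]  |A|=900.1905
4. ⊥bis P2·P3 via (52.28,9.42): [(50.8768, 3.3985) (51.1339, 0) (79, 0) (79, 31) (57.3087, 31)]  |A|=782.6165
5. ⊥bis P2·P4 via (38.045,6.61): [(50.8768, 3.3985) (51.1339, 0) (79, 0) (79, 31) (57.3087, 31)]  |A|=782.6165
6. canonical 5-gon: [(50.8768, 3.3985) (51.1339, 0) (79, 0) (79, 31) (57.3087, 31)]
7. shoelace: 782.6165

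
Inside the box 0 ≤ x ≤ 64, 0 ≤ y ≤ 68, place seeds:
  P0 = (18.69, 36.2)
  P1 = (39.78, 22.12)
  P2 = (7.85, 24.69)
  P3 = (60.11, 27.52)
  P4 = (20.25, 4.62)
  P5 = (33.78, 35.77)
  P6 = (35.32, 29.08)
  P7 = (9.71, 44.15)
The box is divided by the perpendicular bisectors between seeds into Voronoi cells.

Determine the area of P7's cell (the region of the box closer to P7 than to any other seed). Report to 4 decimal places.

1. box [0,64]×[0,68]: [(0, 0) (64, 0) (64, 68) (0, 68)]
2. ⊥bis P7·P0 via (14.2,40.175): [(0, 24.1353) (38.8335, 68) (0, 68)]  |A|=851.7107
3. ⊥bis P7·P1 via (24.745,33.135): [(0, 24.1353) (38.8335, 68) (0, 68)]  |A|=851.7107
4. ⊥bis P7·P2 via (8.78,34.42): [(0, 35.2592) (9.0797, 34.3914) (38.8335, 68) (0, 68)]  |A|=801.2094
5. ⊥bis P7·P3 via (34.91,35.835): [(0, 35.2592) (9.0797, 34.3914) (38.8335, 68) (0, 68)]  |A|=801.2094
6. ⊥bis P7·P4 via (14.98,24.385): [(0, 35.2592) (9.0797, 34.3914) (38.8335, 68) (0, 68)]  |A|=801.2094
7. ⊥bis P7·P5 via (21.745,39.96): [(0, 35.2592) (9.0797, 34.3914) (26.7586, 54.3607) (31.5072, 68) (0, 68)]  |A|=751.2465
8. ⊥bis P7·P6 via (22.515,36.615): [(0, 35.2592) (9.0797, 34.3914) (26.7586, 54.3607) (31.5072, 68) (0, 68)]  |A|=751.2465
9. canonical 5-gon: [(0, 35.2592) (9.0797, 34.3914) (26.7586, 54.3607) (31.5072, 68) (0, 68)]
10. shoelace: 751.2465

Area of P7's cell: 751.2465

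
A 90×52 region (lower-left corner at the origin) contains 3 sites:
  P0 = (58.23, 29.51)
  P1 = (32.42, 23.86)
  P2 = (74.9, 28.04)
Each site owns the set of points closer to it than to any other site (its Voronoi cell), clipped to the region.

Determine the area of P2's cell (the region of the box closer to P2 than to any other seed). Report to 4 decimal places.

1. box [0,90]×[0,52]: [(0, 0) (90, 0) (90, 52) (0, 52)]
2. ⊥bis P2·P0 via (66.565,28.775): [(64.0276, 0) (90, 0) (90, 52) (68.613, 52)]  |A|=1231.3447
3. ⊥bis P2·P1 via (53.66,25.95): [(64.0276, 0) (90, 0) (90, 52) (68.613, 52)]  |A|=1231.3447
4. canonical 4-gon: [(64.0276, 0) (90, 0) (90, 52) (68.613, 52)]
5. shoelace: 1231.3447

Area of P2's cell: 1231.3447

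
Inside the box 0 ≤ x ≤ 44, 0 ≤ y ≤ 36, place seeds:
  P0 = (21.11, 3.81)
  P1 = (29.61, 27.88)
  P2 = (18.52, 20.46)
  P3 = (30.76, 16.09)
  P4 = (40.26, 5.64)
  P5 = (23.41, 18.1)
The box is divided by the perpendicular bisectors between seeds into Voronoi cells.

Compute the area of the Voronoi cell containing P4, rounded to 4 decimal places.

1. box [0,44]×[0,36]: [(0, 0) (44, 0) (44, 36) (0, 36)]
2. ⊥bis P4·P0 via (30.685,4.725): [(31.1365, 0) (44, 0) (44, 36) (27.6963, 36)]  |A|=525.0088
3. ⊥bis P4·P1 via (34.935,16.76): [(29.7712, 14.2872) (31.1365, 0) (44, 0) (44, 21.1009)]  |A|=242.012
4. ⊥bis P4·P2 via (29.39,13.05): [(30.4574, 14.6158) (29.828, 13.6926) (31.1365, 0) (44, 0) (44, 21.1009)]  |A|=241.7986
5. ⊥bis P4·P3 via (35.51,10.865): [(30.5308, 6.3385) (31.1365, 0) (44, 0) (44, 18.5832)]  |A|=165.9175
6. ⊥bis P4·P5 via (31.835,11.87): [(30.5308, 6.3385) (31.1365, 0) (44, 0) (44, 18.5832)]  |A|=165.9175
7. canonical 4-gon: [(30.5308, 6.3385) (31.1365, 0) (44, 0) (44, 18.5832)]
8. shoelace: 165.9175

Area of P4's cell: 165.9175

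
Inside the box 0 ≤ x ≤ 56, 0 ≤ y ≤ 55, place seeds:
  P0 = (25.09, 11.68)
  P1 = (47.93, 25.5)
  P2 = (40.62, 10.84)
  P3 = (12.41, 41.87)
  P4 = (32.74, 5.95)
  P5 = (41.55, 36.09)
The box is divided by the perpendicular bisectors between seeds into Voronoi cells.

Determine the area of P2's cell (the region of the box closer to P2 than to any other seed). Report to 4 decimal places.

Area of P2's cell: 349.1052

1. box [0,56]×[0,55]: [(0, 0) (56, 0) (56, 55) (0, 55)]
2. ⊥bis P2·P0 via (32.855,11.26): [(32.246, 0) (56, 0) (56, 55) (35.2208, 55)]  |A|=1224.6628
3. ⊥bis P2·P1 via (44.275,18.17): [(33.5189, 23.5334) (32.246, 0) (56, 0) (56, 12.3235)]  |A|=418.0298
4. ⊥bis P2·P3 via (26.515,26.355): [(33.5189, 23.5334) (32.246, 0) (56, 0) (56, 12.3235)]  |A|=418.0298
5. ⊥bis P2·P4 via (36.68,8.395): [(33.5189, 23.5334) (33.0191, 14.2943) (41.8896, 0) (56, 0) (56, 12.3235)]  |A|=349.1052
6. ⊥bis P2·P5 via (41.085,23.465): [(33.5189, 23.5334) (33.0191, 14.2943) (41.8896, 0) (56, 0) (56, 12.3235)]  |A|=349.1052
7. canonical 5-gon: [(33.5189, 23.5334) (33.0191, 14.2943) (41.8896, 0) (56, 0) (56, 12.3235)]
8. shoelace: 349.1052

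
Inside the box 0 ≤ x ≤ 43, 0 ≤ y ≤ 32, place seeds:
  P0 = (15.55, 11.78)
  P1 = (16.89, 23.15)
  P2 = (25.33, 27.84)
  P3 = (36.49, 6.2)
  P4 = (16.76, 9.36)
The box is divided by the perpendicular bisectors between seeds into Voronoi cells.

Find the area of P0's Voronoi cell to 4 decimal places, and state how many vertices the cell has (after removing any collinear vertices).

Area of P0's cell: 230.5304 (4 vertices)

1. box [0,43]×[0,32]: [(0, 0) (43, 0) (43, 32) (0, 32)]
2. ⊥bis P0·P1 via (16.22,17.465): [(0, 19.3766) (0, 0) (43, 0) (43, 14.3089)]  |A|=724.2374
3. ⊥bis P0·P2 via (20.44,19.81): [(26.2276, 16.2856) (0, 19.3766) (0, 0) (43, 0) (43, 6.0717)]  |A|=655.1589
4. ⊥bis P0·P3 via (26.02,8.99): [(27.7216, 15.3757) (26.2276, 16.2856) (0, 19.3766) (0, 0) (23.6244, 0)]  |A|=459.8188
5. ⊥bis P0·P4 via (16.155,10.57): [(26.8401, 15.9126) (26.2276, 16.2856) (0, 19.3766) (0, 2.4925)]  |A|=230.5304
6. canonical 4-gon: [(26.8401, 15.9126) (26.2276, 16.2856) (0, 19.3766) (0, 2.4925)]
7. shoelace: 230.5304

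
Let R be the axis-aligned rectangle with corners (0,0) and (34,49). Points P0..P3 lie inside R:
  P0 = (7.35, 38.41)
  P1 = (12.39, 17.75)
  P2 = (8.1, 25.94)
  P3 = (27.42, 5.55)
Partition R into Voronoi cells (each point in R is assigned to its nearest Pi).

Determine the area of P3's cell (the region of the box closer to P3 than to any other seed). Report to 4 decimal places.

Area of P3's cell: 341.6673

1. box [0,34]×[0,49]: [(0, 0) (34, 0) (34, 49) (0, 49)]
2. ⊥bis P3·P0 via (17.385,21.98): [(0, 11.3617) (0, 0) (34, 0) (34, 32.128)]  |A|=739.325
3. ⊥bis P3·P1 via (19.905,11.65): [(10.4486, 0) (34, 0) (34, 29.0146)]  |A|=341.6673
4. ⊥bis P3·P2 via (17.76,15.745): [(10.4486, 0) (34, 0) (34, 29.0146)]  |A|=341.6673
5. canonical 3-gon: [(10.4486, 0) (34, 0) (34, 29.0146)]
6. shoelace: 341.6673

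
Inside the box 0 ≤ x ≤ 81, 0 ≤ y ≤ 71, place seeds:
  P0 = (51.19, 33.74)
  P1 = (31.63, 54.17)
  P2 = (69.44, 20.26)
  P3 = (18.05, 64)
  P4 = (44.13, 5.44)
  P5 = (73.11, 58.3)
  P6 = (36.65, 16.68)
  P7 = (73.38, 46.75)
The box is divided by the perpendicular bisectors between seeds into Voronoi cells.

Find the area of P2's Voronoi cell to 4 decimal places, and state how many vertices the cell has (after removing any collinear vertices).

Area of P2's cell: 726.1078 (5 vertices)

1. box [0,81]×[0,71]: [(0, 0) (81, 0) (81, 71) (0, 71)]
2. ⊥bis P2·P0 via (60.315,27): [(40.372, 0) (81, 0) (81, 55.0045)]  |A|=1117.3627
3. ⊥bis P2·P1 via (50.535,37.215): [(40.372, 0) (81, 0) (81, 55.0045)]  |A|=1117.3627
4. ⊥bis P2·P3 via (43.745,42.13): [(40.372, 0) (81, 0) (81, 55.0045)]  |A|=1117.3627
5. ⊥bis P2·P4 via (56.785,12.85): [(53.7243, 18.0771) (64.3092, 0) (81, 0) (81, 55.0045)]  |A|=901.0047
6. ⊥bis P2·P5 via (71.275,39.28): [(69.5111, 39.4502) (53.7243, 18.0771) (64.3092, 0) (81, 0) (81, 38.3418)]  |A|=805.286
7. ⊥bis P2·P6 via (53.045,18.47): [(69.5111, 39.4502) (53.7243, 18.0771) (64.3092, 0) (81, 0) (81, 38.3418)]  |A|=805.286
8. ⊥bis P2·P7 via (71.41,33.505): [(65.7424, 34.348) (53.7243, 18.0771) (64.3092, 0) (81, 0) (81, 32.0786)]  |A|=726.1078
9. canonical 5-gon: [(65.7424, 34.348) (53.7243, 18.0771) (64.3092, 0) (81, 0) (81, 32.0786)]
10. shoelace: 726.1078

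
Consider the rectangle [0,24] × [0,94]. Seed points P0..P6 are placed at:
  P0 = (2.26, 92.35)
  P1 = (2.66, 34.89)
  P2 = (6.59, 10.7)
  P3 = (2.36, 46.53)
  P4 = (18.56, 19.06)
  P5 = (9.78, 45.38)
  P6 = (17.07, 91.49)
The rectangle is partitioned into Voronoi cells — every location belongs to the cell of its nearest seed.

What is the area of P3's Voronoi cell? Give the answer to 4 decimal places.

Area of P3's cell: 214.7514

1. box [0,24]×[0,94]: [(0, 0) (24, 0) (24, 94) (0, 94)]
2. ⊥bis P3·P0 via (2.31,69.44): [(0, 69.435) (0, 0) (24, 0) (24, 69.4873)]  |A|=1667.0676
3. ⊥bis P3·P1 via (2.51,40.71): [(0, 69.435) (0, 40.6453) (24, 41.2639) (24, 69.4873)]  |A|=684.1574
4. ⊥bis P3·P2 via (4.475,28.615): [(0, 69.435) (0, 40.6453) (24, 41.2639) (24, 69.4873)]  |A|=684.1574
5. ⊥bis P3·P4 via (10.46,32.795): [(0, 69.435) (0, 40.6453) (24, 41.2639) (24, 69.4873)]  |A|=684.1574
6. ⊥bis P3·P5 via (6.07,45.955): [(9.7124, 69.4562) (0, 69.435) (0, 40.6453) (5.2681, 40.7811)]  |A|=215.0378
7. ⊥bis P3·P6 via (9.715,69.01): [(9.6467, 69.0324) (8.3604, 69.4532) (0, 69.435) (0, 40.6453) (5.2681, 40.7811)]  |A|=214.7514
8. canonical 5-gon: [(9.6467, 69.0324) (8.3604, 69.4532) (0, 69.435) (0, 40.6453) (5.2681, 40.7811)]
9. shoelace: 214.7514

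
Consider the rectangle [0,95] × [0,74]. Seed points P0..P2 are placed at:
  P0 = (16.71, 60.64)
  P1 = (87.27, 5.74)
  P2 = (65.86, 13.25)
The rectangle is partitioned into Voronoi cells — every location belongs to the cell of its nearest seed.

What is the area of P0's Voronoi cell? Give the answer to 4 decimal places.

1. box [0,95]×[0,74]: [(0, 0) (95, 0) (95, 74) (0, 74)]
2. ⊥bis P0·P1 via (51.99,33.19): [(0, 0) (26.1661, 0) (83.7427, 74) (0, 74)]  |A|=4066.6266
3. ⊥bis P0·P2 via (41.285,36.945): [(0, 0) (5.663, 0) (77.0131, 74) (0, 74)]  |A|=3059.0143
4. canonical 4-gon: [(0, 0) (5.663, 0) (77.0131, 74) (0, 74)]
5. shoelace: 3059.0143

Area of P0's cell: 3059.0143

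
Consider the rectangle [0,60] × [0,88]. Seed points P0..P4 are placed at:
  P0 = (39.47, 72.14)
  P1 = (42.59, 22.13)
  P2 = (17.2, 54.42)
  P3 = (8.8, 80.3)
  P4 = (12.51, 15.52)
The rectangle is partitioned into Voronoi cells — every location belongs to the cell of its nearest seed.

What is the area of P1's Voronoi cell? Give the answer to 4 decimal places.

1. box [0,60]×[0,88]: [(0, 0) (60, 0) (60, 88) (0, 88)]
2. ⊥bis P1·P0 via (41.03,47.135): [(0, 44.5752) (0, 0) (60, 0) (60, 48.3185)]  |A|=2786.8119
3. ⊥bis P1·P2 via (29.895,38.275): [(41.1742, 47.144) (0, 14.7682) (0, 0) (60, 0) (60, 48.3185)]  |A|=2173.1711
4. ⊥bis P1·P3 via (25.695,51.215): [(41.1742, 47.144) (0, 14.7682) (0, 0) (60, 0) (60, 48.3185)]  |A|=2173.1711
5. ⊥bis P1·P4 via (27.55,18.825): [(41.1742, 47.144) (24.2511, 33.8372) (31.6867, 0) (60, 0) (60, 48.3185)]  |A|=1458.0037
6. canonical 5-gon: [(41.1742, 47.144) (24.2511, 33.8372) (31.6867, 0) (60, 0) (60, 48.3185)]
7. shoelace: 1458.0037

Area of P1's cell: 1458.0037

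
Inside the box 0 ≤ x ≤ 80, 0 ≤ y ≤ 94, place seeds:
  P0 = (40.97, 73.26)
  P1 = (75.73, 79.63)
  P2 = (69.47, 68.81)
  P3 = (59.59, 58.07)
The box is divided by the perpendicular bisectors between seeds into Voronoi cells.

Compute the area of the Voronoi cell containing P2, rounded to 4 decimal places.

Area of P2's cell: 396.3912

1. box [0,80]×[0,94]: [(0, 0) (80, 0) (80, 94) (0, 94)]
2. ⊥bis P2·P0 via (55.22,71.035): [(44.1286, 0) (80, 0) (80, 94) (58.8058, 94)]  |A|=2682.0863
3. ⊥bis P2·P1 via (72.6,74.22): [(57.1161, 83.1784) (44.1286, 0) (80, 0) (80, 69.9387)]  |A|=2292.0992
4. ⊥bis P2·P3 via (64.53,63.44): [(57.1161, 83.1784) (55.3524, 71.8827) (80, 49.2088) (80, 69.9387)]  |A|=396.3912
5. canonical 4-gon: [(57.1161, 83.1784) (55.3524, 71.8827) (80, 49.2088) (80, 69.9387)]
6. shoelace: 396.3912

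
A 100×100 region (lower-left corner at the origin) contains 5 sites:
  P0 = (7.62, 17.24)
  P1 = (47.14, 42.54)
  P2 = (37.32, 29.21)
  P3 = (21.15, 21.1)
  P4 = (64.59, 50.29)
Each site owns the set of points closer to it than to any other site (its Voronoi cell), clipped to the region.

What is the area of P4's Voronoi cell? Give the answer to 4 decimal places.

Area of P4's cell: 4531.5621

1. box [0,100]×[0,100]: [(0, 0) (100, 0) (100, 100) (0, 100)]
2. ⊥bis P4·P0 via (36.105,33.765): [(0, 96.0011) (55.6931, 0) (100, 0) (100, 100) (0, 100)]  |A|=7326.7023
3. ⊥bis P4·P1 via (55.865,46.415): [(76.4791, 0) (100, 0) (100, 100) (32.0665, 100)]  |A|=4572.7192
4. ⊥bis P4·P2 via (50.955,39.75): [(69.4529, 15.8203) (81.6822, 0) (100, 0) (100, 100) (32.0665, 100)]  |A|=4531.5621
5. ⊥bis P4·P3 via (42.87,35.695): [(69.4529, 15.8203) (81.6822, 0) (100, 0) (100, 100) (32.0665, 100)]  |A|=4531.5621
6. canonical 5-gon: [(69.4529, 15.8203) (81.6822, 0) (100, 0) (100, 100) (32.0665, 100)]
7. shoelace: 4531.5621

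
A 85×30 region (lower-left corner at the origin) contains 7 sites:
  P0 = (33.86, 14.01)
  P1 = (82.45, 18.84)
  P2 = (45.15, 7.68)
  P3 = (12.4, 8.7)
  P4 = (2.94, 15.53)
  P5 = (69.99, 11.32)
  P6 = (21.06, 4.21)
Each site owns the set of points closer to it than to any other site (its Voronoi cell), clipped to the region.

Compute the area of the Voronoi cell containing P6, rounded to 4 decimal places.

Area of P6's cell: 172.3801

1. box [0,85]×[0,30]: [(0, 0) (85, 0) (85, 30) (0, 30)]
2. ⊥bis P6·P0 via (27.46,9.11): [(0, 0) (34.4348, 0) (11.4661, 30) (0, 30)]  |A|=688.5141
3. ⊥bis P6·P1 via (51.755,11.525): [(0, 0) (34.4348, 0) (11.4661, 30) (0, 30)]  |A|=688.5141
4. ⊥bis P6·P2 via (33.105,5.945): [(0, 0) (33.9613, 0) (33.8516, 0.7618) (11.4661, 30) (0, 30)]  |A|=688.3337
5. ⊥bis P6·P3 via (16.73,6.455): [(13.3832, 0) (33.9613, 0) (33.8516, 0.7618) (21.8832, 16.394)]  |A|=172.3801
6. ⊥bis P6·P4 via (12,9.87): [(13.3832, 0) (33.9613, 0) (33.8516, 0.7618) (21.8832, 16.394)]  |A|=172.3801
7. ⊥bis P6·P5 via (45.525,7.765): [(13.3832, 0) (33.9613, 0) (33.8516, 0.7618) (21.8832, 16.394)]  |A|=172.3801
8. canonical 4-gon: [(13.3832, 0) (33.9613, 0) (33.8516, 0.7618) (21.8832, 16.394)]
9. shoelace: 172.3801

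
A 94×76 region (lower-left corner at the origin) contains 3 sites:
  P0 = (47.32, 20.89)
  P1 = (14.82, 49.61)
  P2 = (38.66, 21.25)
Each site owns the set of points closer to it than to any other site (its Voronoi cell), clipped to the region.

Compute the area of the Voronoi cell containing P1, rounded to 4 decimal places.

1. box [0,94]×[0,76]: [(0, 0) (94, 0) (94, 76) (0, 76)]
2. ⊥bis P1·P0 via (31.07,35.25): [(0, 0.0907) (67.0805, 76) (0, 76)]  |A|=2546.0153
3. ⊥bis P1·P2 via (26.74,35.43): [(0, 12.9518) (44.197, 50.1047) (67.0805, 76) (0, 76)]  |A|=2261.8044
4. canonical 4-gon: [(0, 12.9518) (44.197, 50.1047) (67.0805, 76) (0, 76)]
5. shoelace: 2261.8044

Area of P1's cell: 2261.8044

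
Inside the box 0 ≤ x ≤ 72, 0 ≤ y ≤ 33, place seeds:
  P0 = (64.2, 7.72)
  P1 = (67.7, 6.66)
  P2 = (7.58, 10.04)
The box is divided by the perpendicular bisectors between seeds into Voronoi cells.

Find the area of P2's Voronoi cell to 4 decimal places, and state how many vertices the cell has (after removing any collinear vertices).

1. box [0,72]×[0,33]: [(0, 0) (72, 0) (72, 33) (0, 33)]
2. ⊥bis P2·P0 via (35.89,8.88): [(0, 0) (35.5261, 0) (36.8783, 33) (0, 33)]  |A|=1194.6736
3. ⊥bis P2·P1 via (37.64,8.35): [(0, 0) (35.5261, 0) (36.8783, 33) (0, 33)]  |A|=1194.6736
4. canonical 4-gon: [(0, 0) (35.5261, 0) (36.8783, 33) (0, 33)]
5. shoelace: 1194.6736

Area of P2's cell: 1194.6736 (4 vertices)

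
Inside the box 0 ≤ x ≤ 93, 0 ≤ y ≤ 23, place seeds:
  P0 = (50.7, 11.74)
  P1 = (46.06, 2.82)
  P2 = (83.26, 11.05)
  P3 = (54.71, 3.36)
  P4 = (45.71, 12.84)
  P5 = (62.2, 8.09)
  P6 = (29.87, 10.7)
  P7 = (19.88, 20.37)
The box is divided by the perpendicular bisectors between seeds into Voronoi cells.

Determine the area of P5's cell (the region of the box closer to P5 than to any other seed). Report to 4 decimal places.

1. box [0,93]×[0,23]: [(0, 0) (93, 0) (93, 23) (0, 23)]
2. ⊥bis P5·P0 via (56.45,9.915): [(53.3031, 0) (93, 0) (93, 23) (60.6031, 23)]  |A|=829.0795
3. ⊥bis P5·P1 via (54.13,5.455): [(54.5886, 4.0504) (55.9112, 0) (93, 0) (93, 23) (60.6031, 23)]  |A|=823.7976
4. ⊥bis P5·P2 via (72.73,9.57): [(54.5886, 4.0504) (55.9112, 0) (74.0751, 0) (70.8424, 23) (60.6031, 23)]  |A|=351.3485
5. ⊥bis P5·P3 via (58.455,5.725): [(56.2356, 9.2395) (62.0704, 0) (74.0751, 0) (70.8424, 23) (60.6031, 23)]  |A|=316.1278
6. ⊥bis P5·P4 via (53.955,10.465): [(56.2356, 9.2395) (62.0704, 0) (74.0751, 0) (70.8424, 23) (60.6031, 23)]  |A|=316.1278
7. ⊥bis P5·P6 via (46.035,9.395): [(56.2356, 9.2395) (62.0704, 0) (74.0751, 0) (70.8424, 23) (60.6031, 23)]  |A|=316.1278
8. ⊥bis P5·P7 via (41.04,14.23): [(56.2356, 9.2395) (62.0704, 0) (74.0751, 0) (70.8424, 23) (60.6031, 23)]  |A|=316.1278
9. canonical 5-gon: [(56.2356, 9.2395) (62.0704, 0) (74.0751, 0) (70.8424, 23) (60.6031, 23)]
10. shoelace: 316.1278

Area of P5's cell: 316.1278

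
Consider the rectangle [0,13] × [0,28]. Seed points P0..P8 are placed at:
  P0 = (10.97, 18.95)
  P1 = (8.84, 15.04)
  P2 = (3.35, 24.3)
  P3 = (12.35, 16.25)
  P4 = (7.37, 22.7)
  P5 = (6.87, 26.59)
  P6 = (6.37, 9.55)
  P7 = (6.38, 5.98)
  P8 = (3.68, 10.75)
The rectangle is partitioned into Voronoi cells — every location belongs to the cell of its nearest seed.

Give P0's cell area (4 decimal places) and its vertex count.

1. box [0,13]×[0,28]: [(0, 0) (13, 0) (13, 28) (0, 28)]
2. ⊥bis P0·P1 via (9.905,16.995): [(0, 22.3908) (13, 15.309) (13, 28) (0, 28)]  |A|=118.9513
3. ⊥bis P0·P2 via (7.16,21.625): [(5.568, 19.3576) (13, 15.309) (13, 28) (11.6359, 28)]  |A|=53.0542
4. ⊥bis P0·P3 via (11.66,17.6): [(5.568, 19.3576) (10.1815, 16.8443) (13, 18.2849) (13, 28) (11.6359, 28)]  |A|=48.8604
5. ⊥bis P0·P4 via (9.17,20.825): [(6.8908, 18.637) (10.1815, 16.8443) (13, 18.2849) (13, 24.5018)]  |A|=23.8865
6. ⊥bis P0·P5 via (8.92,22.77): [(6.8908, 18.637) (10.1815, 16.8443) (13, 18.2849) (13, 24.5018)]  |A|=23.8865
7. ⊥bis P0·P6 via (8.67,14.25): [(6.8908, 18.637) (10.1815, 16.8443) (13, 18.2849) (13, 24.5018)]  |A|=23.8865
8. ⊥bis P0·P7 via (8.675,12.465): [(6.8908, 18.637) (10.1815, 16.8443) (13, 18.2849) (13, 24.5018)]  |A|=23.8865
9. ⊥bis P0·P8 via (7.325,14.85): [(6.8908, 18.637) (10.1815, 16.8443) (13, 18.2849) (13, 24.5018)]  |A|=23.8865
10. canonical 4-gon: [(6.8908, 18.637) (10.1815, 16.8443) (13, 18.2849) (13, 24.5018)]
11. shoelace: 23.8865

Area of P0's cell: 23.8865 (4 vertices)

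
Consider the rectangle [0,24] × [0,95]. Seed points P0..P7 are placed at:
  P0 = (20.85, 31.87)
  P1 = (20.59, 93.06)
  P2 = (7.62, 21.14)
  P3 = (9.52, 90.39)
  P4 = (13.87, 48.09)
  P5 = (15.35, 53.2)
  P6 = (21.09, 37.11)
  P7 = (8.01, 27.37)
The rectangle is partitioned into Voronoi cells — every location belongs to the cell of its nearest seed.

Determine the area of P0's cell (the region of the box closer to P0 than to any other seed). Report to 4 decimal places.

Area of P0's cell: 137.2335

1. box [0,24]×[0,95]: [(0, 0) (24, 0) (24, 95) (0, 95)]
2. ⊥bis P0·P1 via (20.72,62.465): [(0, 62.377) (0, 0) (24, 0) (24, 62.4789)]  |A|=1498.2708
3. ⊥bis P0·P2 via (14.235,26.505): [(0, 62.377) (0, 44.0566) (24, 14.4648) (24, 62.4789)]  |A|=796.0131
4. ⊥bis P0·P3 via (15.185,61.13): [(22.1109, 62.4709) (0, 58.19) (0, 44.0566) (24, 14.4648) (24, 62.4789)]  |A|=749.725
5. ⊥bis P0·P4 via (17.36,39.98): [(6.9423, 35.4969) (24, 14.4648) (24, 42.8374)]  |A|=241.9861
6. ⊥bis P0·P5 via (18.1,42.535): [(6.9423, 35.4969) (24, 14.4648) (24, 42.8374)]  |A|=241.9861
7. ⊥bis P0·P6 via (20.97,34.49): [(7.2492, 35.1184) (24, 14.4648) (24, 34.3512)]  |A|=166.5564
8. ⊥bis P0·P7 via (14.43,29.62): [(12.5887, 34.8739) (16.5008, 23.7113) (24, 14.4648) (24, 34.3512)]  |A|=137.2335
9. canonical 4-gon: [(12.5887, 34.8739) (16.5008, 23.7113) (24, 14.4648) (24, 34.3512)]
10. shoelace: 137.2335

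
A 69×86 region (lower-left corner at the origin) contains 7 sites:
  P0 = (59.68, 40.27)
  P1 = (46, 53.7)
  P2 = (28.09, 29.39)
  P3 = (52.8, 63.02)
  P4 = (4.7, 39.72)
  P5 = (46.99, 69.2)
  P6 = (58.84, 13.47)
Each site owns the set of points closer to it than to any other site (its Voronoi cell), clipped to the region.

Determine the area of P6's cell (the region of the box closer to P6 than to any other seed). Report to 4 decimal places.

Area of P6's cell: 798.4567

1. box [0,69]×[0,86]: [(0, 0) (69, 0) (69, 86) (0, 86)]
2. ⊥bis P6·P0 via (59.26,26.87): [(0, 28.7274) (0, 0) (69, 0) (69, 26.5647)]  |A|=1907.5781
3. ⊥bis P6·P1 via (52.42,33.585): [(33.8737, 27.6657) (0, 16.8544) (0, 0) (69, 0) (69, 26.5647)]  |A|=1706.4863
4. ⊥bis P6·P2 via (43.465,21.43): [(46.4887, 27.2703) (32.3702, 0) (69, 0) (69, 26.5647)]  |A|=798.4567
5. ⊥bis P6·P3 via (55.82,38.245): [(46.4887, 27.2703) (32.3702, 0) (69, 0) (69, 26.5647)]  |A|=798.4567
6. ⊥bis P6·P4 via (31.77,26.595): [(46.4887, 27.2703) (32.3702, 0) (69, 0) (69, 26.5647)]  |A|=798.4567
7. ⊥bis P6·P5 via (52.915,41.335): [(46.4887, 27.2703) (32.3702, 0) (69, 0) (69, 26.5647)]  |A|=798.4567
8. canonical 4-gon: [(46.4887, 27.2703) (32.3702, 0) (69, 0) (69, 26.5647)]
9. shoelace: 798.4567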